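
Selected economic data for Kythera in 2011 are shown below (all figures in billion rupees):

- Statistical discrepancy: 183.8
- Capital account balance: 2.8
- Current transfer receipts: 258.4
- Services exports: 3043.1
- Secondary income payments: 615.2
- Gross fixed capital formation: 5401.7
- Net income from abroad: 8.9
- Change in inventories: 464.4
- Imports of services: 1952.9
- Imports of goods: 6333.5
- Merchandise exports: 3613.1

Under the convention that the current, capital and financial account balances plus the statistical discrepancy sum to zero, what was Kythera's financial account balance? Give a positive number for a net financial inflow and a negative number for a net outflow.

Goods balance = 3613.1 - 6333.5 = -2720.4
Services balance = 3043.1 - 1952.9 = 1090.2
Trade balance (goods + services) = -2720.4 + 1090.2 = -1630.2
Net primary income = 8.9
Net secondary income = 258.4 - 615.2 = -356.8
Current account = -1630.2 + 8.9 + (-356.8) = -1978.1
Financial account = -(-1978.1 + 2.8 + 183.8) = 1791.5

1791.5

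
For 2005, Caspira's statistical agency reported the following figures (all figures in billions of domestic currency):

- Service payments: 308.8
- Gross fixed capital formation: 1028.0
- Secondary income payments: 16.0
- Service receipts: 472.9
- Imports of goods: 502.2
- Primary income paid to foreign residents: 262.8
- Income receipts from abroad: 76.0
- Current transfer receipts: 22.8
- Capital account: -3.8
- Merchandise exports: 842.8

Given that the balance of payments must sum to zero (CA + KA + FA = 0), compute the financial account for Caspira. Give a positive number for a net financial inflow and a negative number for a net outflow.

Goods balance = 842.8 - 502.2 = 340.6
Services balance = 472.9 - 308.8 = 164.1
Trade balance (goods + services) = 340.6 + 164.1 = 504.7
Net primary income = 76.0 - 262.8 = -186.8
Net secondary income = 22.8 - 16.0 = 6.8
Current account = 504.7 + (-186.8) + 6.8 = 324.7
Financial account = -(324.7 + (-3.8)) = -320.9

-320.9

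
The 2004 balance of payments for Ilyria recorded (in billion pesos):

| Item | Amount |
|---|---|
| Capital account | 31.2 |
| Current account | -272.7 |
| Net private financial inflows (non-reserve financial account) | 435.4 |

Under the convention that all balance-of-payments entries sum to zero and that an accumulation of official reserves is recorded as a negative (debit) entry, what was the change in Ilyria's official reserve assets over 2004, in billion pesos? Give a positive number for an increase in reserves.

193.9

Official reserve transactions balance = -((-272.7) + 31.2 + 435.4) = -193.9
An accumulation of reserves is recorded as a debit (negative entry), so the change in the stock of reserves is the negative of that balance.
Change in official reserves = -(-193.9) = 193.9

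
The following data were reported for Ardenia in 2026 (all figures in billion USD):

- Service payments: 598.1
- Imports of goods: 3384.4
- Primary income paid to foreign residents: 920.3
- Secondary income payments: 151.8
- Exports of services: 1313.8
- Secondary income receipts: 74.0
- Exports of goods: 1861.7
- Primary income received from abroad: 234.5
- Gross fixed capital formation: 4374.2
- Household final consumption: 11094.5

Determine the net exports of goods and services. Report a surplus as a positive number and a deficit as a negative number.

Goods balance = 1861.7 - 3384.4 = -1522.7
Services balance = 1313.8 - 598.1 = 715.7
Trade balance (goods + services) = -1522.7 + 715.7 = -807.0

-807.0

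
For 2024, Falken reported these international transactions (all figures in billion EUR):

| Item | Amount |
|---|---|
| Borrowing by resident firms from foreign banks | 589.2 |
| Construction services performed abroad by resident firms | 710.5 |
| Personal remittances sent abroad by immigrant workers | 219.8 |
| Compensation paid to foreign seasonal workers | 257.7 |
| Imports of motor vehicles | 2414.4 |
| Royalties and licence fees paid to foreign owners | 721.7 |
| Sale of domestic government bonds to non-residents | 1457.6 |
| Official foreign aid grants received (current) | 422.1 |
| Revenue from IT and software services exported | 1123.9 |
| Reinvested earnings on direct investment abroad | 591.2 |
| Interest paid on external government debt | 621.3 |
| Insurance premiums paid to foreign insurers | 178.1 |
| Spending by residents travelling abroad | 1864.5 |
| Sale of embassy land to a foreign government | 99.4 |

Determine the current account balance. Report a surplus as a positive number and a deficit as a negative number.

Goods: -2414.4
Services: 710.5 + 1123.9 - 721.7 - 1864.5 - 178.1 = -929.9
Primary income: -621.3 - 257.7 + 591.2 = -287.8
Secondary income: 422.1 - 219.8 = 202.3
Current account = (-2414.4) + (-929.9) + (-287.8) + 202.3 = -3429.8
(Excluded from the current account — financial account: borrowing by resident firms from foreign banks 589.2, sale of domestic government bonds to non-residents 1457.6; capital account: sale of embassy land to a foreign government 99.4.)

-3429.8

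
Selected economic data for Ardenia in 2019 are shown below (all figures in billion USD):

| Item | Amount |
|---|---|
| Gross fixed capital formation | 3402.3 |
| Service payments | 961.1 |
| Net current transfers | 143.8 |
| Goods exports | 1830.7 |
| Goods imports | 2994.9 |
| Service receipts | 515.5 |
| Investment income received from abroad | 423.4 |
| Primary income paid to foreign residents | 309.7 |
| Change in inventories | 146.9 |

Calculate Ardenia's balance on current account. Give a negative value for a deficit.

-1352.3

Goods balance = 1830.7 - 2994.9 = -1164.2
Services balance = 515.5 - 961.1 = -445.6
Trade balance (goods + services) = -1164.2 + (-445.6) = -1609.8
Net primary income = 423.4 - 309.7 = 113.7
Net secondary income = 143.8
Current account = -1609.8 + 113.7 + 143.8 = -1352.3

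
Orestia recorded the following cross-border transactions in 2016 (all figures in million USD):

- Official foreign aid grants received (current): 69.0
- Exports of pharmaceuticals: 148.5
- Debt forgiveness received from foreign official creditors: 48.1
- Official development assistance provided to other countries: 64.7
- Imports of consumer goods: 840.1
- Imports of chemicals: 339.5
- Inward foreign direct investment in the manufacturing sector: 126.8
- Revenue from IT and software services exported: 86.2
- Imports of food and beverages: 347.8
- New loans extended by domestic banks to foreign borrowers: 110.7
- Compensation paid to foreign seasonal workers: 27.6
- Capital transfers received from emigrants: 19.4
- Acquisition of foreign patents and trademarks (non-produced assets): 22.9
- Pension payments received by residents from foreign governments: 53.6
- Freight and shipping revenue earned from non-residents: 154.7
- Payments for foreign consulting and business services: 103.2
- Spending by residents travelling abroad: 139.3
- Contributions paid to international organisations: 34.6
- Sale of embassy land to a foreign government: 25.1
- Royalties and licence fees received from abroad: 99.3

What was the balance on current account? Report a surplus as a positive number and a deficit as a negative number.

Goods: -840.1 - 339.5 + 148.5 - 347.8 = -1378.9
Services: -103.2 + 86.2 + 99.3 - 139.3 + 154.7 = 97.7
Primary income: -27.6
Secondary income: 53.6 - 34.6 - 64.7 + 69.0 = 23.3
Current account = (-1378.9) + 97.7 + (-27.6) + 23.3 = -1285.5
(Excluded from the current account — capital account: debt forgiveness received from foreign official creditors 48.1, capital transfers received from emigrants 19.4, acquisition of foreign patents and trademarks (non-produced assets) 22.9, sale of embassy land to a foreign government 25.1; financial account: inward foreign direct investment in the manufacturing sector 126.8, new loans extended by domestic banks to foreign borrowers 110.7.)

-1285.5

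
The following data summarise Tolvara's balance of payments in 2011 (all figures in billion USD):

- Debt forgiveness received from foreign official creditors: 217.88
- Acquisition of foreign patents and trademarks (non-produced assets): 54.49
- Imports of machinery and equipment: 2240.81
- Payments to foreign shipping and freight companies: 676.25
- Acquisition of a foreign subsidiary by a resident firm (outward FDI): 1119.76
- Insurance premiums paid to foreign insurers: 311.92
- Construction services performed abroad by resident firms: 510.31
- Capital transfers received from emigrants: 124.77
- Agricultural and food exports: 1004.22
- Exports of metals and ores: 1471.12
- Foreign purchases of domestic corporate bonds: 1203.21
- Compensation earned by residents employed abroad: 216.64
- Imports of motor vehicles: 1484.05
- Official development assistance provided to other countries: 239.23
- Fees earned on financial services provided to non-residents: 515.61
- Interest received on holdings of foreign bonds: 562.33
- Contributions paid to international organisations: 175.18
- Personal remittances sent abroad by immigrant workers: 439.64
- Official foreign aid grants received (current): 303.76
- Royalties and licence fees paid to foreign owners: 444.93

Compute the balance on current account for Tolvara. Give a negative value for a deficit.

Goods: 1004.22 - 2240.81 - 1484.05 + 1471.12 = -1249.52
Services: -311.92 - 444.93 - 676.25 + 510.31 + 515.61 = -407.18
Primary income: 562.33 + 216.64 = 778.97
Secondary income: -239.23 - 439.64 + 303.76 - 175.18 = -550.29
Current account = (-1249.52) + (-407.18) + 778.97 + (-550.29) = -1428.02
(Excluded from the current account — capital account: debt forgiveness received from foreign official creditors 217.88, acquisition of foreign patents and trademarks (non-produced assets) 54.49, capital transfers received from emigrants 124.77; financial account: acquisition of a foreign subsidiary by a resident firm (outward FDI) 1119.76, foreign purchases of domestic corporate bonds 1203.21.)

-1428.02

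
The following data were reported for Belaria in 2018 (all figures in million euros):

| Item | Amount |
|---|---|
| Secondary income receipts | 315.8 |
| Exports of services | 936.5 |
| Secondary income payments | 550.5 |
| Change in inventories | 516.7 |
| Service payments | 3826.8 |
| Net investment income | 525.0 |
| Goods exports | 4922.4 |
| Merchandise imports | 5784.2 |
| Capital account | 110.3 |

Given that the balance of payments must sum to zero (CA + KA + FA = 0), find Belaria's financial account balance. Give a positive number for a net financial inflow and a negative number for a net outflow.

Goods balance = 4922.4 - 5784.2 = -861.8
Services balance = 936.5 - 3826.8 = -2890.3
Trade balance (goods + services) = -861.8 + (-2890.3) = -3752.1
Net primary income = 525.0
Net secondary income = 315.8 - 550.5 = -234.7
Current account = -3752.1 + 525.0 + (-234.7) = -3461.8
Financial account = -(-3461.8 + 110.3) = 3351.5

3351.5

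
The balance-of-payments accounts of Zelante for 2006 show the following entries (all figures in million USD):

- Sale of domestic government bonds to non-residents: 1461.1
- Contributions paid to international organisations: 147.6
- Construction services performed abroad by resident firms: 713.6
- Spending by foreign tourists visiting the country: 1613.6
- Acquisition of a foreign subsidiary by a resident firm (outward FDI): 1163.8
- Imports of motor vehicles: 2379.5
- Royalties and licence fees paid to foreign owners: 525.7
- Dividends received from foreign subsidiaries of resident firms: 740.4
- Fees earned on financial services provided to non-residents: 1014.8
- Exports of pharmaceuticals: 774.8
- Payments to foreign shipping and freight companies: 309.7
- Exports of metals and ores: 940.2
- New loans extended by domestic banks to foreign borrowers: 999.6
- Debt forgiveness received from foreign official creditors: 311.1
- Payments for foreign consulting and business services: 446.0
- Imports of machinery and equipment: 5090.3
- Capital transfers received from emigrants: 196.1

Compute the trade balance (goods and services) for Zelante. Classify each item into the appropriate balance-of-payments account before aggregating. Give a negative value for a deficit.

Goods: -5090.3 + 940.2 + 774.8 - 2379.5 = -5754.8
Services: -309.7 - 525.7 + 1613.6 - 446.0 + 1014.8 + 713.6 = 2060.6
Trade balance = -5754.8 + 2060.6 = -3694.2
(Excluded from the trade balance — financial account: sale of domestic government bonds to non-residents 1461.1, acquisition of a foreign subsidiary by a resident firm (outward FDI) 1163.8, new loans extended by domestic banks to foreign borrowers 999.6; secondary income: contributions paid to international organisations 147.6; primary income: dividends received from foreign subsidiaries of resident firms 740.4; capital account: debt forgiveness received from foreign official creditors 311.1, capital transfers received from emigrants 196.1.)

-3694.2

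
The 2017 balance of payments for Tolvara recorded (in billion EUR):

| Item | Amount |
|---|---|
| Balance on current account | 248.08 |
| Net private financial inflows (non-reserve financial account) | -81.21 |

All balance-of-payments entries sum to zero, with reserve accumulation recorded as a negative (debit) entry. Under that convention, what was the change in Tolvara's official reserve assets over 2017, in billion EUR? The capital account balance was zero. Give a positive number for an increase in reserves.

166.87

Official reserve transactions balance = -(248.08 + (-81.21)) = -166.87
An accumulation of reserves is recorded as a debit (negative entry), so the change in the stock of reserves is the negative of that balance.
Change in official reserves = -(-166.87) = 166.87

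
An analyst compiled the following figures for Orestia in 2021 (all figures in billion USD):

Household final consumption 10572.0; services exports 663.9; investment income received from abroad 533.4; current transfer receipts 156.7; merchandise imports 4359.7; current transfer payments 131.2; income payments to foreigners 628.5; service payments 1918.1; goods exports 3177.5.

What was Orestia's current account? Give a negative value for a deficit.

Goods balance = 3177.5 - 4359.7 = -1182.2
Services balance = 663.9 - 1918.1 = -1254.2
Trade balance (goods + services) = -1182.2 + (-1254.2) = -2436.4
Net primary income = 533.4 - 628.5 = -95.1
Net secondary income = 156.7 - 131.2 = 25.5
Current account = -2436.4 + (-95.1) + 25.5 = -2506.0

-2506.0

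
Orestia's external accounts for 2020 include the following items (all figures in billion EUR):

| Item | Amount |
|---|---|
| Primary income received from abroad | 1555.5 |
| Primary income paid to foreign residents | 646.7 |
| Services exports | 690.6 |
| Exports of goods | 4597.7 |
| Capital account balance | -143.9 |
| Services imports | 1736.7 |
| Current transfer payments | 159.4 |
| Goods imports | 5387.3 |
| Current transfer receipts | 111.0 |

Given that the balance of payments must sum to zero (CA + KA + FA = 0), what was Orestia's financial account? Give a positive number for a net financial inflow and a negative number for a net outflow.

Goods balance = 4597.7 - 5387.3 = -789.6
Services balance = 690.6 - 1736.7 = -1046.1
Trade balance (goods + services) = -789.6 + (-1046.1) = -1835.7
Net primary income = 1555.5 - 646.7 = 908.8
Net secondary income = 111.0 - 159.4 = -48.4
Current account = -1835.7 + 908.8 + (-48.4) = -975.3
Financial account = -(-975.3 + (-143.9)) = 1119.2

1119.2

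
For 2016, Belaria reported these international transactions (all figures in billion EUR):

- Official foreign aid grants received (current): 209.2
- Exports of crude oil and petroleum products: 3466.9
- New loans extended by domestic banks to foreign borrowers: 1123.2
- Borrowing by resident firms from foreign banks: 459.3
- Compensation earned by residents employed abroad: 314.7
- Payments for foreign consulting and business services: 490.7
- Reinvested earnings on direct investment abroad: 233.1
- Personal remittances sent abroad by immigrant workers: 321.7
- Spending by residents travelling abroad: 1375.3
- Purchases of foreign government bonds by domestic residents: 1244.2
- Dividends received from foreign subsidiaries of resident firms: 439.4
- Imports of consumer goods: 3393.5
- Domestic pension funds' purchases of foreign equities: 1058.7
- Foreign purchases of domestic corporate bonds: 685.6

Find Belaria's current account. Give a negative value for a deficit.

-917.9

Goods: 3466.9 - 3393.5 = 73.4
Services: -1375.3 - 490.7 = -1866.0
Primary income: 233.1 + 314.7 + 439.4 = 987.2
Secondary income: 209.2 - 321.7 = -112.5
Current account = 73.4 + (-1866.0) + 987.2 + (-112.5) = -917.9
(Excluded from the current account — financial account: new loans extended by domestic banks to foreign borrowers 1123.2, borrowing by resident firms from foreign banks 459.3, purchases of foreign government bonds by domestic residents 1244.2, domestic pension funds' purchases of foreign equities 1058.7, foreign purchases of domestic corporate bonds 685.6.)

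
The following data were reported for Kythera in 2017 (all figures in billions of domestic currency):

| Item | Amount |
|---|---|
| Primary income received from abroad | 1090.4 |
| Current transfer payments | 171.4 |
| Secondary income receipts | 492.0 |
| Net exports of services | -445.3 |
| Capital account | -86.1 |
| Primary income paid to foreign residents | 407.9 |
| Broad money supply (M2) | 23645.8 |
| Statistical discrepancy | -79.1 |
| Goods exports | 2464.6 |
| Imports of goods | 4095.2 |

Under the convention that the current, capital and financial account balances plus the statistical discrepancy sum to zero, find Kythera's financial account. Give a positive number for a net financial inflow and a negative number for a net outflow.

Goods balance = 2464.6 - 4095.2 = -1630.6
Services balance = -445.3
Trade balance (goods + services) = -1630.6 + (-445.3) = -2075.9
Net primary income = 1090.4 - 407.9 = 682.5
Net secondary income = 492.0 - 171.4 = 320.6
Current account = -2075.9 + 682.5 + 320.6 = -1072.8
Financial account = -(-1072.8 + (-86.1) + (-79.1)) = 1238.0

1238.0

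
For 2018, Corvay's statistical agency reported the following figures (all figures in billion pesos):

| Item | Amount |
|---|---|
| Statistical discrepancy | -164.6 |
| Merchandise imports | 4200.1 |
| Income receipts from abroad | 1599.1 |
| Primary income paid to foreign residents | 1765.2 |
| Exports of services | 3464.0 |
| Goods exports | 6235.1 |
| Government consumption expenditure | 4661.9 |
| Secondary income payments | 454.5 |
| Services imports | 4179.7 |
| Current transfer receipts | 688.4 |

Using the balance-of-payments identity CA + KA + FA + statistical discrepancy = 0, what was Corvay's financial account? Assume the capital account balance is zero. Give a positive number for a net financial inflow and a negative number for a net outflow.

-1222.5

Goods balance = 6235.1 - 4200.1 = 2035.0
Services balance = 3464.0 - 4179.7 = -715.7
Trade balance (goods + services) = 2035.0 + (-715.7) = 1319.3
Net primary income = 1599.1 - 1765.2 = -166.1
Net secondary income = 688.4 - 454.5 = 233.9
Current account = 1319.3 + (-166.1) + 233.9 = 1387.1
Financial account = -(1387.1 + (-164.6)) = -1222.5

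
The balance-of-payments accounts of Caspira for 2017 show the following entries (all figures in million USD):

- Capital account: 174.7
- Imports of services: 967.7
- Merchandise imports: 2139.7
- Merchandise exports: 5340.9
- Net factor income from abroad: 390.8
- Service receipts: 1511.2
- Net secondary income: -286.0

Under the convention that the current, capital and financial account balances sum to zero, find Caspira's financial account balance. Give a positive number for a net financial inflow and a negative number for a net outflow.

Goods balance = 5340.9 - 2139.7 = 3201.2
Services balance = 1511.2 - 967.7 = 543.5
Trade balance (goods + services) = 3201.2 + 543.5 = 3744.7
Net primary income = 390.8
Net secondary income = -286.0
Current account = 3744.7 + 390.8 + (-286.0) = 3849.5
Financial account = -(3849.5 + 174.7) = -4024.2

-4024.2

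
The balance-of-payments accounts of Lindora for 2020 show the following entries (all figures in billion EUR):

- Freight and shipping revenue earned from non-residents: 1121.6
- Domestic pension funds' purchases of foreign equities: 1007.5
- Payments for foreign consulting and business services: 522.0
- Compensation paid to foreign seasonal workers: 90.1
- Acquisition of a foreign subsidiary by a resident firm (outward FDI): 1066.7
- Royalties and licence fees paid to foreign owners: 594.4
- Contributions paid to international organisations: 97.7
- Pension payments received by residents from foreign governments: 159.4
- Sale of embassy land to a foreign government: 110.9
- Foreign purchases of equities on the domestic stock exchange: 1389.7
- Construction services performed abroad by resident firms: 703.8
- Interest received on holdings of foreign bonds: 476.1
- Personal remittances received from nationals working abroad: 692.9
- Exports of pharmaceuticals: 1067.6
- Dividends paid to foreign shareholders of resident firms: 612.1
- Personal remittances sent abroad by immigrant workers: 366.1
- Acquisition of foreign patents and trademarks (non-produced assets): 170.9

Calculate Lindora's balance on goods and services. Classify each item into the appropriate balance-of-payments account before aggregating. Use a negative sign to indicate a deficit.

Goods: 1067.6
Services: -522.0 + 1121.6 + 703.8 - 594.4 = 709.0
Trade balance = 1067.6 + 709.0 = 1776.6
(Excluded from the trade balance — financial account: domestic pension funds' purchases of foreign equities 1007.5, acquisition of a foreign subsidiary by a resident firm (outward FDI) 1066.7, foreign purchases of equities on the domestic stock exchange 1389.7; primary income: compensation paid to foreign seasonal workers 90.1, interest received on holdings of foreign bonds 476.1, dividends paid to foreign shareholders of resident firms 612.1; secondary income: contributions paid to international organisations 97.7, pension payments received by residents from foreign governments 159.4, personal remittances received from nationals working abroad 692.9, personal remittances sent abroad by immigrant workers 366.1; capital account: sale of embassy land to a foreign government 110.9, acquisition of foreign patents and trademarks (non-produced assets) 170.9.)

1776.6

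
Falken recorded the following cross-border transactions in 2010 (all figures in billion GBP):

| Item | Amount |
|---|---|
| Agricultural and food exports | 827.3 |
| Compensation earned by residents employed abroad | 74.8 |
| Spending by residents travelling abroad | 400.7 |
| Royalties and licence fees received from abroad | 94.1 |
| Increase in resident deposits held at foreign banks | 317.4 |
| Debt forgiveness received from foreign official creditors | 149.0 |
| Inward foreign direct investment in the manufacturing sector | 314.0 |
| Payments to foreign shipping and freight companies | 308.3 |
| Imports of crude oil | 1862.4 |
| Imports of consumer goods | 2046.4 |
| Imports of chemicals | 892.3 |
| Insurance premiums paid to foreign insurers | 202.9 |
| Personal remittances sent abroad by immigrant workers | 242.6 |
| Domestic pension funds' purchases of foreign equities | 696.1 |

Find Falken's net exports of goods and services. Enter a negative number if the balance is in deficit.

Goods: -892.3 - 2046.4 - 1862.4 + 827.3 = -3973.8
Services: -308.3 - 202.9 - 400.7 + 94.1 = -817.8
Trade balance = -3973.8 + (-817.8) = -4791.6
(Excluded from the trade balance — primary income: compensation earned by residents employed abroad 74.8; financial account: increase in resident deposits held at foreign banks 317.4, inward foreign direct investment in the manufacturing sector 314.0, domestic pension funds' purchases of foreign equities 696.1; capital account: debt forgiveness received from foreign official creditors 149.0; secondary income: personal remittances sent abroad by immigrant workers 242.6.)

-4791.6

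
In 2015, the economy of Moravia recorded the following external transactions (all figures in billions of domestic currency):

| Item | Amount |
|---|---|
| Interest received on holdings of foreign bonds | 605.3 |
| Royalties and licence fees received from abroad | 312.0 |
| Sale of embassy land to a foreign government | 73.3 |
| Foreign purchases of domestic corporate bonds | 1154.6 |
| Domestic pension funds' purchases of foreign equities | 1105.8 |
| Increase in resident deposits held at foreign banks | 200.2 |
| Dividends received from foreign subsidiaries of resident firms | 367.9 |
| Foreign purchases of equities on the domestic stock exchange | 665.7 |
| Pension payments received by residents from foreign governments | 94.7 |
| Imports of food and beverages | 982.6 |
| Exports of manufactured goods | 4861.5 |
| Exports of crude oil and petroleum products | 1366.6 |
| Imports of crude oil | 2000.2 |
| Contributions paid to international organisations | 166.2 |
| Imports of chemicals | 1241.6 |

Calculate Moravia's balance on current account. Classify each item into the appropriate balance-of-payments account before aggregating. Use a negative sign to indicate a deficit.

3217.4

Goods: -982.6 + 1366.6 + 4861.5 - 1241.6 - 2000.2 = 2003.7
Services: 312.0
Primary income: 605.3 + 367.9 = 973.2
Secondary income: 94.7 - 166.2 = -71.5
Current account = 2003.7 + 312.0 + 973.2 + (-71.5) = 3217.4
(Excluded from the current account — capital account: sale of embassy land to a foreign government 73.3; financial account: foreign purchases of domestic corporate bonds 1154.6, domestic pension funds' purchases of foreign equities 1105.8, increase in resident deposits held at foreign banks 200.2, foreign purchases of equities on the domestic stock exchange 665.7.)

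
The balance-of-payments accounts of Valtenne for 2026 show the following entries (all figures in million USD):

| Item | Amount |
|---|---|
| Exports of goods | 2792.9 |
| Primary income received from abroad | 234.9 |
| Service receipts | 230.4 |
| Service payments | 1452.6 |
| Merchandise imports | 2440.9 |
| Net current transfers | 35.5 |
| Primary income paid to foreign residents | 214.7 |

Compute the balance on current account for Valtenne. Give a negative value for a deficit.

-814.5

Goods balance = 2792.9 - 2440.9 = 352.0
Services balance = 230.4 - 1452.6 = -1222.2
Trade balance (goods + services) = 352.0 + (-1222.2) = -870.2
Net primary income = 234.9 - 214.7 = 20.2
Net secondary income = 35.5
Current account = -870.2 + 20.2 + 35.5 = -814.5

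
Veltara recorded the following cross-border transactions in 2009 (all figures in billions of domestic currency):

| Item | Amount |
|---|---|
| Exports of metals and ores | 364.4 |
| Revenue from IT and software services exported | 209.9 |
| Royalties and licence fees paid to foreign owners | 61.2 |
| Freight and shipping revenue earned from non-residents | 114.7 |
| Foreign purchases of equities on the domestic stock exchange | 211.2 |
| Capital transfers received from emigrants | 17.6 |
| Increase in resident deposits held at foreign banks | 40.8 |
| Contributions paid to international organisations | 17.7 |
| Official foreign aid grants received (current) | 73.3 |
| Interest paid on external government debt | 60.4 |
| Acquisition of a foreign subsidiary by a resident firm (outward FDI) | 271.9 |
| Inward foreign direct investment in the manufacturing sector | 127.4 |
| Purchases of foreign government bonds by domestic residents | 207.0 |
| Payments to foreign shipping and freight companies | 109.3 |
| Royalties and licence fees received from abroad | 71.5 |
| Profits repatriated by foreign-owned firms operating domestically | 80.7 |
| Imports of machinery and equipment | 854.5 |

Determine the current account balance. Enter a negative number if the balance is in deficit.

Goods: -854.5 + 364.4 = -490.1
Services: 209.9 - 109.3 - 61.2 + 114.7 + 71.5 = 225.6
Primary income: -60.4 - 80.7 = -141.1
Secondary income: -17.7 + 73.3 = 55.6
Current account = (-490.1) + 225.6 + (-141.1) + 55.6 = -350.0
(Excluded from the current account — financial account: foreign purchases of equities on the domestic stock exchange 211.2, increase in resident deposits held at foreign banks 40.8, acquisition of a foreign subsidiary by a resident firm (outward FDI) 271.9, inward foreign direct investment in the manufacturing sector 127.4, purchases of foreign government bonds by domestic residents 207.0; capital account: capital transfers received from emigrants 17.6.)

-350.0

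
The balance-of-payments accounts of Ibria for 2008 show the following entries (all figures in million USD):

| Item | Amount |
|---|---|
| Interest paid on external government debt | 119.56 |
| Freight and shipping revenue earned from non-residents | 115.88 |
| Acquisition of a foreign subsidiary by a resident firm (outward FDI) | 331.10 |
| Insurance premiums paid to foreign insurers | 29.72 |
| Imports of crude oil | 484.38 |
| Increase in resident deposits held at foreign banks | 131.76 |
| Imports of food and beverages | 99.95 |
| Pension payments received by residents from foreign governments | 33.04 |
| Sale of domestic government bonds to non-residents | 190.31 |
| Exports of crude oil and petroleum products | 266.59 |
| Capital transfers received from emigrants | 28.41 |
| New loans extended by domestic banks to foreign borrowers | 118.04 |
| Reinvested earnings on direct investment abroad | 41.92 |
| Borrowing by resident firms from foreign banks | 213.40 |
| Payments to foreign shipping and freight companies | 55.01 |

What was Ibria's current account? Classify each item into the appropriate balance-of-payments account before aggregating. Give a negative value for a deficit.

Goods: -484.38 - 99.95 + 266.59 = -317.74
Services: -29.72 + 115.88 - 55.01 = 31.15
Primary income: -119.56 + 41.92 = -77.64
Secondary income: 33.04
Current account = (-317.74) + 31.15 + (-77.64) + 33.04 = -331.19
(Excluded from the current account — financial account: acquisition of a foreign subsidiary by a resident firm (outward FDI) 331.10, increase in resident deposits held at foreign banks 131.76, sale of domestic government bonds to non-residents 190.31, new loans extended by domestic banks to foreign borrowers 118.04, borrowing by resident firms from foreign banks 213.40; capital account: capital transfers received from emigrants 28.41.)

-331.19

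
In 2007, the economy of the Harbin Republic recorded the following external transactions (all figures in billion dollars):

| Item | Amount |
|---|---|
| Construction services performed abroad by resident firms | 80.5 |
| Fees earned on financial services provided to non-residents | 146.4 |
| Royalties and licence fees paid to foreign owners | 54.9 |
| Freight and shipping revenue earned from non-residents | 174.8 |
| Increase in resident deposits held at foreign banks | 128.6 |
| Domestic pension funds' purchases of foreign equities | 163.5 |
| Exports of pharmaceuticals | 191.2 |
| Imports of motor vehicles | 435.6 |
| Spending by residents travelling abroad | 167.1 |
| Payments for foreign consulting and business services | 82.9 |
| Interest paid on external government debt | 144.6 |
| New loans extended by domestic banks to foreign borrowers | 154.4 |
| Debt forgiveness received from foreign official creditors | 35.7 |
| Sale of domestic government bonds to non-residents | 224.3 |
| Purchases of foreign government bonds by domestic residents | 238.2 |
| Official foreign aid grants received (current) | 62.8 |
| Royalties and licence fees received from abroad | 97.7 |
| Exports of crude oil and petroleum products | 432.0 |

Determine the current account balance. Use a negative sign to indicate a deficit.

300.3

Goods: 432.0 - 435.6 + 191.2 = 187.6
Services: -54.9 - 82.9 + 146.4 - 167.1 + 80.5 + 97.7 + 174.8 = 194.5
Primary income: -144.6
Secondary income: 62.8
Current account = 187.6 + 194.5 + (-144.6) + 62.8 = 300.3
(Excluded from the current account — financial account: increase in resident deposits held at foreign banks 128.6, domestic pension funds' purchases of foreign equities 163.5, new loans extended by domestic banks to foreign borrowers 154.4, sale of domestic government bonds to non-residents 224.3, purchases of foreign government bonds by domestic residents 238.2; capital account: debt forgiveness received from foreign official creditors 35.7.)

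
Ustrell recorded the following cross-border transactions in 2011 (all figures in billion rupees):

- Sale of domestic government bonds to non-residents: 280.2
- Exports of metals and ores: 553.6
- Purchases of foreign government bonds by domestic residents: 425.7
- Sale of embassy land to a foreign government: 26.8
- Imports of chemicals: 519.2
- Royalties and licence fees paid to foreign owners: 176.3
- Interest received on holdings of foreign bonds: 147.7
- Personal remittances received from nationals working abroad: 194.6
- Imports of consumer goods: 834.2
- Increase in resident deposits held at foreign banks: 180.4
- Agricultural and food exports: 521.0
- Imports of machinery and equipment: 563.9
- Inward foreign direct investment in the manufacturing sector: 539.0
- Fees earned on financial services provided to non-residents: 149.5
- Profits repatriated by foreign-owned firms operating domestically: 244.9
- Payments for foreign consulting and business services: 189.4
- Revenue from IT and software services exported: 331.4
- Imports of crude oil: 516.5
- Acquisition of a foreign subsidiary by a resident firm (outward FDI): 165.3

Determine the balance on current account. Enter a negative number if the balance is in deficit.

Goods: -516.5 + 553.6 - 519.2 - 563.9 - 834.2 + 521.0 = -1359.2
Services: -176.3 + 331.4 - 189.4 + 149.5 = 115.2
Primary income: -244.9 + 147.7 = -97.2
Secondary income: 194.6
Current account = (-1359.2) + 115.2 + (-97.2) + 194.6 = -1146.6
(Excluded from the current account — financial account: sale of domestic government bonds to non-residents 280.2, purchases of foreign government bonds by domestic residents 425.7, increase in resident deposits held at foreign banks 180.4, inward foreign direct investment in the manufacturing sector 539.0, acquisition of a foreign subsidiary by a resident firm (outward FDI) 165.3; capital account: sale of embassy land to a foreign government 26.8.)

-1146.6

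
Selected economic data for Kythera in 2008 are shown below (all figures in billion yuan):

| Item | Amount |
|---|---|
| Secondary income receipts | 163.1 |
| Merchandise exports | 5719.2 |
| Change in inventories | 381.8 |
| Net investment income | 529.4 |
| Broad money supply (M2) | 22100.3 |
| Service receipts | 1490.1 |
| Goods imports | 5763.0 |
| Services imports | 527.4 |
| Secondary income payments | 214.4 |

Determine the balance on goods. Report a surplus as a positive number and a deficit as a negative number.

Goods balance = 5719.2 - 5763.0 = -43.8

-43.8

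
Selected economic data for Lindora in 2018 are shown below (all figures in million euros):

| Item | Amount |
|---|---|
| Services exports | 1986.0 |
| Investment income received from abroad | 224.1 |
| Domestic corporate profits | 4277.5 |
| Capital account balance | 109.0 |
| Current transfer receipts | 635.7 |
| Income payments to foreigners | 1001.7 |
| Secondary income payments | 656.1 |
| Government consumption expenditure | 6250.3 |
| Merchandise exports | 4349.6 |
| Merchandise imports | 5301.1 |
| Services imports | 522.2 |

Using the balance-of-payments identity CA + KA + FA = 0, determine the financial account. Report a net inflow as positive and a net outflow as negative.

Goods balance = 4349.6 - 5301.1 = -951.5
Services balance = 1986.0 - 522.2 = 1463.8
Trade balance (goods + services) = -951.5 + 1463.8 = 512.3
Net primary income = 224.1 - 1001.7 = -777.6
Net secondary income = 635.7 - 656.1 = -20.4
Current account = 512.3 + (-777.6) + (-20.4) = -285.7
Financial account = -(-285.7 + 109.0) = 176.7

176.7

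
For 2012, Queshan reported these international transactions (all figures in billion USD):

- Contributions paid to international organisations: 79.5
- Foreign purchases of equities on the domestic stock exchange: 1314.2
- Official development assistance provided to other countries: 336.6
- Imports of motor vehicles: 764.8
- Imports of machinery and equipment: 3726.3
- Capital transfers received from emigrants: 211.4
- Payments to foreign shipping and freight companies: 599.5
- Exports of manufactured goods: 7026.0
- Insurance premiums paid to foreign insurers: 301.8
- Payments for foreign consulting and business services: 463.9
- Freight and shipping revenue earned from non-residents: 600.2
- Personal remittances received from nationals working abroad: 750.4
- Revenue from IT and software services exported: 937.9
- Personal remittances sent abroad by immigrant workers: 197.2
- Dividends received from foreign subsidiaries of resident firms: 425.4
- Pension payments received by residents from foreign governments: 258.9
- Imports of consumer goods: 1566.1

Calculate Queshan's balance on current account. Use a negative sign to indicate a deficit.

1963.1

Goods: 7026.0 - 764.8 - 3726.3 - 1566.1 = 968.8
Services: -599.5 + 937.9 + 600.2 - 463.9 - 301.8 = 172.9
Primary income: 425.4
Secondary income: -79.5 + 750.4 + 258.9 - 336.6 - 197.2 = 396.0
Current account = 968.8 + 172.9 + 425.4 + 396.0 = 1963.1
(Excluded from the current account — financial account: foreign purchases of equities on the domestic stock exchange 1314.2; capital account: capital transfers received from emigrants 211.4.)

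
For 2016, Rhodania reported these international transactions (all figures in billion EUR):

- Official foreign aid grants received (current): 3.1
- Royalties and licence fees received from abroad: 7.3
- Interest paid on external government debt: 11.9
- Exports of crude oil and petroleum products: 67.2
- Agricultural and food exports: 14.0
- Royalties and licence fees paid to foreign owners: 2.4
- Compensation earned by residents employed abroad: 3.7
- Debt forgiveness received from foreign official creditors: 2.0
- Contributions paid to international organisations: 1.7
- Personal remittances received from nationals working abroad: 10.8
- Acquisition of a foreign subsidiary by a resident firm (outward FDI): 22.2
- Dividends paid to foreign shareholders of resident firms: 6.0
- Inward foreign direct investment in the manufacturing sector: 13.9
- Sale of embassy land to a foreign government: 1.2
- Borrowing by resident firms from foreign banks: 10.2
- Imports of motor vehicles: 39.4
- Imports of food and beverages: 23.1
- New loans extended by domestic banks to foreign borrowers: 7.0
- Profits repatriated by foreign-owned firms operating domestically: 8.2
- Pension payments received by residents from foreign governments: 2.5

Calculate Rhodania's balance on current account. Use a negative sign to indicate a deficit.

15.9

Goods: 14.0 - 23.1 + 67.2 - 39.4 = 18.7
Services: -2.4 + 7.3 = 4.9
Primary income: 3.7 - 11.9 - 8.2 - 6.0 = -22.4
Secondary income: -1.7 + 2.5 + 3.1 + 10.8 = 14.7
Current account = 18.7 + 4.9 + (-22.4) + 14.7 = 15.9
(Excluded from the current account — capital account: debt forgiveness received from foreign official creditors 2.0, sale of embassy land to a foreign government 1.2; financial account: acquisition of a foreign subsidiary by a resident firm (outward FDI) 22.2, inward foreign direct investment in the manufacturing sector 13.9, borrowing by resident firms from foreign banks 10.2, new loans extended by domestic banks to foreign borrowers 7.0.)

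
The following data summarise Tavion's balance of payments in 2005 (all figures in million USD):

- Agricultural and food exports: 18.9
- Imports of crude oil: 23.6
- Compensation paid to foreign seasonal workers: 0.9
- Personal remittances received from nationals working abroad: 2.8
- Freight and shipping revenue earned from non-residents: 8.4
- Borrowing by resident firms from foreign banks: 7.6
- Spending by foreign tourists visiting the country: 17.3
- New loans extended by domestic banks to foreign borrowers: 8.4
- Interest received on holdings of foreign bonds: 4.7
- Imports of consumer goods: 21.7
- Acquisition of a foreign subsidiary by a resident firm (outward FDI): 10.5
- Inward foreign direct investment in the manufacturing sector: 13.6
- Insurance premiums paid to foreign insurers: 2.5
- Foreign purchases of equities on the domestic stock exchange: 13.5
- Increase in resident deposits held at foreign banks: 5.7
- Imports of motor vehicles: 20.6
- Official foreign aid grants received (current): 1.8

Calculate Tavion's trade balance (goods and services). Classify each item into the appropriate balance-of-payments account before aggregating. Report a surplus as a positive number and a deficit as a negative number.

-23.8

Goods: -20.6 - 21.7 - 23.6 + 18.9 = -47.0
Services: -2.5 + 8.4 + 17.3 = 23.2
Trade balance = -47.0 + 23.2 = -23.8
(Excluded from the trade balance — primary income: compensation paid to foreign seasonal workers 0.9, interest received on holdings of foreign bonds 4.7; secondary income: personal remittances received from nationals working abroad 2.8, official foreign aid grants received (current) 1.8; financial account: borrowing by resident firms from foreign banks 7.6, new loans extended by domestic banks to foreign borrowers 8.4, acquisition of a foreign subsidiary by a resident firm (outward FDI) 10.5, inward foreign direct investment in the manufacturing sector 13.6, foreign purchases of equities on the domestic stock exchange 13.5, increase in resident deposits held at foreign banks 5.7.)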